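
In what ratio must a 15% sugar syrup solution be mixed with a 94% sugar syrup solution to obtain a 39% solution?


Let x parts of 15% mix with y parts of 94%.
15x + 94y = 39(x + y)
15x + 94y = 39x + 39y
x(15 - 39) = y(39 - 94)
x/y = (94 - 39)/(39 - 15) = 55/24
Simplify: 55:24
= 55:24

55:24


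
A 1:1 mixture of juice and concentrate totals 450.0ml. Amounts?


Total parts = 1 + 1 = 2
juice: 450.0 × 1/2 = 225.0ml
concentrate: 450.0 × 1/2 = 225.0ml
= 225.0ml and 225.0ml

225.0ml and 225.0ml


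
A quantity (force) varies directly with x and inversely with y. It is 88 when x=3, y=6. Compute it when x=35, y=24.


z = k·x/y
Solve for k using the known point: k = z·y/x = 88×6/3 = 528/3 = 176.0000
Now evaluate at x=35, y=24:
z = k × 35 / 24 = (528 × 35) / (3 × 24) = 18480/72
≈ 256.6667

256.6667


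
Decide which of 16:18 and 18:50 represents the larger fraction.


16/18 = 0.8889
18/50 = 0.3600
0.8889 > 0.3600, so 16:18 is greater
= 16:18

16:18


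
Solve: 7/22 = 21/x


Cross multiply: 7 × x = 22 × 21
7x = 462
x = 462 / 7
= 66.00

66.00


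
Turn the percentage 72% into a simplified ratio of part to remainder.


72% means 72 parts out of 100; remainder = 28
Part : remainder = 72:28
GCD = 4
= 18:7

18:7


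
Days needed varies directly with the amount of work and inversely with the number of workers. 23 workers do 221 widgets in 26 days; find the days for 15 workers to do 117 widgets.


Days ∝ work / workers, so d₂ = d₁ × (m₁/m₂) × (w₂/w₁)
Workers factor (inverse): 23/15 ≈ 1.5333
Work factor (direct): 117/221 ≈ 0.5294
d₂ = 26 × 23/15 × 117/221 = (26 × 23 × 117) / (15 × 221) = 69966/3315
≈ 21.11 days

21.11 days


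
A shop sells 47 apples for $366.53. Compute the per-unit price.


Unit rate = total / quantity
= 366.53 / 47
= $7.80 per unit

$7.80 per unit


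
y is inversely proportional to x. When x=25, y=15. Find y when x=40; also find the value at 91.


Inverse proportion: x × y = constant
k = 25 × 15 = 375
At x=40: k/40 = 9.38
At x=91: k/91 = 4.12
= 9.38 and 4.12

9.38 and 4.12


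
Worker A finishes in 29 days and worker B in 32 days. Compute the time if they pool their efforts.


Rate of A = 1/29 per day
Rate of B = 1/32 per day
Combined rate = 1/29 + 1/32 = 61/928 ≈ 0.0657 per day
Days = 1 / combined rate = 928/61
≈ 15.21 days

15.21 days


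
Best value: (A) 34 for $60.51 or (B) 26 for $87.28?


Deal A: $60.51/34 = $1.7797/unit
Deal B: $87.28/26 = $3.3569/unit
A is cheaper per unit
= Deal A

Deal A


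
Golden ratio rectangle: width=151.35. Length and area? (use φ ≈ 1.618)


φ = (1 + √5) / 2 ≈ 1.618
Length = width × φ = 151.35 × 1.618 = 244.8843
≈ 244.88
Area = width × length = 151.35 × 244.8843 = 37063.238805 ≈ 37063.24
= Length: 244.88, Area: 37063.24

Length: 244.88, Area: 37063.24


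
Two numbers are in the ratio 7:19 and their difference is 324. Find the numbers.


Let A = 7k, B = 19k.
19k - 7k = 324
12k = 324 → k = 324/12 = 27
A = 7×27 = 189, B = 19×27 = 513
= A = 189, B = 513

A = 189, B = 513


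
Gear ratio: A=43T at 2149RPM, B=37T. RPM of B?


Gear ratio = 43:37 = 43:37
RPM_B = RPM_A × (teeth_A / teeth_B)
= 2149 × (43/37)
= 2497.5 RPM

2497.5 RPM


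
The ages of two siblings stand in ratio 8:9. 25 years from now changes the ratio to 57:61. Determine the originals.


Let A = 8k, B = 9k.
(8k + 25) / (9k + 25) = 57/61
Cross-multiply: 61(8k + 25) = 57(9k + 25)
488k + 1525 = 513k + 1425
488k - 513k = 1425 - 1525
-25k = -100
k = -100/-25 = 4
A = 8×4 = 32, B = 9×4 = 36
= A = 32, B = 36

A = 32, B = 36


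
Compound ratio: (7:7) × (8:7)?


Compound ratio = (7×8) : (7×7)
= 56:49
GCD = 7
= 8:7

8:7


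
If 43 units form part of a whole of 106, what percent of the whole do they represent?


Percentage = (part / whole) × 100
= (43 / 106) × 100
≈ 40.57%

40.57%


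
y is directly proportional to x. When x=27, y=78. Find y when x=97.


Direct proportion: y/x = constant
k = 78/27 ≈ 2.8889
y₂ = k × 97 = 78 × 97 / 27 = 7566/27
≈ 280.22

280.22


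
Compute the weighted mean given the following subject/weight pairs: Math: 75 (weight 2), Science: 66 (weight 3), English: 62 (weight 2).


Numerator = 75×2 + 66×3 + 62×2
= 150 + 198 + 124
= 472
Total weight = 7
Weighted avg = 472/7
= 67.43

67.43


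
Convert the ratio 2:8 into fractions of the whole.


Total parts = 2 + 8 = 10
First part: 2/10 = 1/5
Second part: 8/10 = 4/5
= 1/5 and 4/5

1/5 and 4/5


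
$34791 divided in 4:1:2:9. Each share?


Total parts = 4 + 1 + 2 + 9 = 16
Part 1: 34791 × 4/16 = 8697.75
Part 2: 34791 × 1/16 = 2174.44
Part 3: 34791 × 2/16 = 4348.88
Part 4: 34791 × 9/16 = 19569.94
= Part 1: $8697.75, Part 2: $2174.44, Part 3: $4348.88, Part 4: $19569.94

Part 1: $8697.75, Part 2: $2174.44, Part 3: $4348.88, Part 4: $19569.94


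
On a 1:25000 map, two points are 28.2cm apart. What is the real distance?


Real distance = map distance × scale
= 28.2cm × 25000
= 705000 cm = 7050.0 m
= 7.050 km

7.050 km


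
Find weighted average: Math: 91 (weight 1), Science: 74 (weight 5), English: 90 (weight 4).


Numerator = 91×1 + 74×5 + 90×4
= 91 + 370 + 360
= 821
Total weight = 10
Weighted avg = 821/10
= 82.10

82.10


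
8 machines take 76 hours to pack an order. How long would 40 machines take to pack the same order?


Inverse proportion: x × y = constant
k = 8 × 76 = 608
y₂ = k / 40 = 608 / 40
= 15.20

15.20


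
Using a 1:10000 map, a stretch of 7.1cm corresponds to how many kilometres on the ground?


Real distance = map distance × scale
= 7.1cm × 10000
= 71000 cm = 710.0 m
= 0.710 km

0.710 km


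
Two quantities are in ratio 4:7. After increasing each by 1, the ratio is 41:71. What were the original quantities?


Let A = 4k, B = 7k.
(4k + 1) / (7k + 1) = 41/71
Cross-multiply: 71(4k + 1) = 41(7k + 1)
284k + 71 = 287k + 41
284k - 287k = 41 - 71
-3k = -30
k = -30/-3 = 10
A = 4×10 = 40, B = 7×10 = 70
= A = 40, B = 70

A = 40, B = 70


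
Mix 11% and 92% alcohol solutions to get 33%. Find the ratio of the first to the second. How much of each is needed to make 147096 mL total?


Let x parts of 11% mix with y parts of 92%.
11x + 92y = 33(x + y)
11x + 92y = 33x + 33y
x(11 - 33) = y(33 - 92)
x/y = (92 - 33)/(33 - 11) = 59/22
Simplify: 59:22
Total parts = 81; one part = 147096/81 = 1816.00 mL
11% solution: 59×1816.00 = 107144.00 mL
92% solution: 22×1816.00 = 39952.00 mL
= ratio 59:22; 107144.00 mL and 39952.00 mL

ratio 59:22; 107144.00 mL and 39952.00 mL


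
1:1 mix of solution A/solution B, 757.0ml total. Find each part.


Total parts = 1 + 1 = 2
solution A: 757.0 × 1/2 = 378.5ml
solution B: 757.0 × 1/2 = 378.5ml
= 378.5ml and 378.5ml

378.5ml and 378.5ml


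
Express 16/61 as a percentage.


Percentage = (part / whole) × 100
= (16 / 61) × 100
≈ 26.23%

26.23%


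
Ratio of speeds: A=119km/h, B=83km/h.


Ratio = 119:83
GCD = 1
Simplified = 119:83
Time ratio (same distance) = 83:119
Speed ratio = 119:83

119:83


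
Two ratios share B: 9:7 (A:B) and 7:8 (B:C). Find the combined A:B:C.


Match B: multiply A:B by 7 → 63:49
Multiply B:C by 7 → 49:56
Combined: 63:49:56
GCD = 7
= 9:7:8

9:7:8


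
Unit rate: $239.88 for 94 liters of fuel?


Unit rate = total / quantity
= 239.88 / 94
= $2.55 per unit

$2.55 per unit


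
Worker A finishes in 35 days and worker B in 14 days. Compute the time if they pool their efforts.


Rate of A = 1/35 per day
Rate of B = 1/14 per day
Combined rate = 1/35 + 1/14 = 49/490 = 0.1000 per day
Days = 1 / combined rate = 490/49
= 10.00 days

10.00 days


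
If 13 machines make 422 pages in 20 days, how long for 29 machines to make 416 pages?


Days ∝ work / workers, so d₂ = d₁ × (m₁/m₂) × (w₂/w₁)
Workers factor (inverse): 13/29 ≈ 0.4483
Work factor (direct): 416/422 ≈ 0.9858
d₂ = 20 × 13/29 × 416/422 = (20 × 13 × 416) / (29 × 422) = 108160/12238
≈ 8.84 days

8.84 days


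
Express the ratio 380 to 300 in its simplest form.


GCD(380, 300) = 20
380/20 : 300/20
= 19:15

19:15


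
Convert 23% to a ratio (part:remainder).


23% means 23 parts out of 100; remainder = 77
Part : remainder = 23:77
GCD = 1
= 23:77

23:77


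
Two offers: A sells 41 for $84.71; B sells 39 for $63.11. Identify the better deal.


Deal A: $84.71/41 = $2.0661/unit
Deal B: $63.11/39 = $1.6182/unit
B is cheaper per unit
= Deal B

Deal B


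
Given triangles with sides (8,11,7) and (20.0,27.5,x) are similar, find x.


Scale factor = 20.0/8 = 2.5
Missing side = 7 × 2.5
= 17.5

17.5


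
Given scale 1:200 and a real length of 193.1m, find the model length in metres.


Model size = real / scale
= 193.1 / 200
= 0.9655 m

0.9655 m


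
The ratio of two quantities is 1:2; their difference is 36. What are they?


Let A = 1k, B = 2k.
2k - 1k = 36
1k = 36 → k = 36/1 = 36
A = 1×36 = 36, B = 2×36 = 72
= A = 36, B = 72

A = 36, B = 72


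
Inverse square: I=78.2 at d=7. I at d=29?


I₁d₁² = I₂d₂²
I₂ = I₁ × (d₁/d₂)²
= 78.2 × (7/29)²
= 78.2 × 49/841
= 3831.8/841
≈ 4.5562

4.5562


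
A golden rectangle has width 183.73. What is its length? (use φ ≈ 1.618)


φ = (1 + √5) / 2 ≈ 1.618
Length = width × φ = 183.73 × 1.618 = 297.27514
≈ 297.28

297.28


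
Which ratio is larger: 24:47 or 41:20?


24/47 = 0.5106
41/20 = 2.0500
0.5106 < 2.0500, so 24:47 is less
= 41:20

41:20


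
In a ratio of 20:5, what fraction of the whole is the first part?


Total parts = 20 + 5 = 25
First part: 20/25 = 4/5
= 4/5

4/5


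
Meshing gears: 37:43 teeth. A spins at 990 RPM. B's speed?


Gear ratio = 37:43 = 37:43
RPM_B = RPM_A × (teeth_A / teeth_B)
= 990 × (37/43)
= 851.9 RPM

851.9 RPM


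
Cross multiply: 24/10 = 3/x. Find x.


Cross multiply: 24 × x = 10 × 3
24x = 30
x = 30 / 24
= 1.25

1.25


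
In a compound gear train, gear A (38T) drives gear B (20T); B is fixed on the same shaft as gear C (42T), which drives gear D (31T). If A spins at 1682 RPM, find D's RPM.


Stage 1: RPM_B = RPM_A × t_A/t_B = 1682 × 38/20 = 63916/20 = 3195.80
B and C share a shaft → RPM_C = RPM_B
Stage 2: RPM_D = RPM_C × t_C/t_D = RPM_A × (t_A×t_C)/(t_B×t_D)
Overall ratio = (38×42)/(20×31) = 1596/620
RPM_D = 1682 × 1596/620 = 2684472/620
≈ 4329.79 RPM

4329.79 RPM


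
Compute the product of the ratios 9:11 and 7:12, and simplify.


Compound ratio = (9×7) : (11×12)
= 63:132
GCD = 3
= 21:44

21:44


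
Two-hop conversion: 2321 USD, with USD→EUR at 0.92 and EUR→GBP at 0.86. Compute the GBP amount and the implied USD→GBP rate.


Step 1: 2321 USD × 0.92 = 2135.32 EUR
Step 2: 2135.32 EUR × 0.86 = 1836.38 GBP
Implied rate USD→GBP = 0.92 × 0.86 = 0.7912
= 1836.38 GBP; implied rate 0.7912 GBP/USD

1836.38 GBP; implied rate 0.7912 GBP/USD


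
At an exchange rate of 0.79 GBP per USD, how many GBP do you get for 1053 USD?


Amount × rate = 1053 × 0.79
= 831.87 GBP

831.87 GBP


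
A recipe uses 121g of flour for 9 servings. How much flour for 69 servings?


Direct proportion: y/x = constant
k = 121/9 ≈ 13.4444
y₂ = k × 69 = 121 × 69 / 9 = 8349/9
≈ 927.67

927.67


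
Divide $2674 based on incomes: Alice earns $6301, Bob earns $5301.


Total income = 6301 + 5301 = $11602
Alice: $2674 × 6301/11602 = $1452.24
Bob: $2674 × 5301/11602 = $1221.76
= Alice: $1452.24, Bob: $1221.76

Alice: $1452.24, Bob: $1221.76


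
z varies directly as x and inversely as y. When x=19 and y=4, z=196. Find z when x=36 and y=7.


z = k·x/y
Solve for k using the known point: k = z·y/x = 196×4/19 = 784/19 ≈ 41.2632
Now evaluate at x=36, y=7:
z = k × 36 / 7 = (784 × 36) / (19 × 7) = 28224/133
≈ 212.2105

212.2105


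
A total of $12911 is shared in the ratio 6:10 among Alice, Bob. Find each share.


Total parts = 6 + 10 = 16
Alice: 12911 × 6/16 = 4841.63
Bob: 12911 × 10/16 = 8069.38
= Alice: $4841.63, Bob: $8069.38

Alice: $4841.63, Bob: $8069.38


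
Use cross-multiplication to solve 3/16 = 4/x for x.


Cross multiply: 3 × x = 16 × 4
3x = 64
x = 64 / 3
= 21.33

21.33


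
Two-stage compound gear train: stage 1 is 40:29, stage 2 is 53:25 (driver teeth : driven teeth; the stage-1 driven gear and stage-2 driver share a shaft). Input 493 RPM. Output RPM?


Stage 1: RPM_B = RPM_A × t_A/t_B = 493 × 40/29 = 19720/29 = 680.00
B and C share a shaft → RPM_C = RPM_B
Stage 2: RPM_D = RPM_C × t_C/t_D = RPM_A × (t_A×t_C)/(t_B×t_D)
Overall ratio = (40×53)/(29×25) = 2120/725
RPM_D = 493 × 2120/725 = 1045160/725
= 1441.60 RPM

1441.60 RPM


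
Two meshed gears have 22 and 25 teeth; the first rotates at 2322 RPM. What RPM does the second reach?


Gear ratio = 22:25 = 22:25
RPM_B = RPM_A × (teeth_A / teeth_B)
= 2322 × (22/25)
= 2043.4 RPM

2043.4 RPM


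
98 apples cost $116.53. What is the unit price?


Unit rate = total / quantity
= 116.53 / 98
= $1.19 per unit

$1.19 per unit


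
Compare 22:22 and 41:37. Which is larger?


22/22 = 1.0000
41/37 = 1.1081
1.0000 < 1.1081, so 22:22 is less
= 41:37

41:37


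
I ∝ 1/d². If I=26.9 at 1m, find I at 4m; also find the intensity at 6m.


I₁d₁² = I₂d₂²
I at 4m = 26.9 × (1/4)² = 26.9 × 1/16 = 26.9/16 ≈ 1.6813
I at 6m = 26.9 × (1/6)² = 26.9 × 1/36 = 26.9/36 ≈ 0.7472
= 1.6813 and 0.7472

1.6813 and 0.7472


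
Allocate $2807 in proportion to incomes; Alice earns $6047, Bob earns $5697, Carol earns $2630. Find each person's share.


Total income = 6047 + 5697 + 2630 = $14374
Alice: $2807 × 6047/14374 = $1180.88
Bob: $2807 × 5697/14374 = $1112.53
Carol: $2807 × 2630/14374 = $513.59
= Alice: $1180.88, Bob: $1112.53, Carol: $513.59

Alice: $1180.88, Bob: $1112.53, Carol: $513.59


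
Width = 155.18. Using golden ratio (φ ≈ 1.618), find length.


φ = (1 + √5) / 2 ≈ 1.618
Length = width × φ = 155.18 × 1.618 = 251.08124
≈ 251.08

251.08


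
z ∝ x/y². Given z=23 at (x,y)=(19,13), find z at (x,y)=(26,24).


z = k·x/y²
Solve for k using the known point: k = z·y²/x = 23×169/19 = 3887/19 ≈ 204.5789
Now evaluate at x=26, y=24:
z = k × 26 / 576 = (3887 × 26) / (19 × 576) = 101062/10944
≈ 9.2345

9.2345


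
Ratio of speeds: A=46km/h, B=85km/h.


Ratio = 46:85
GCD = 1
Simplified = 46:85
Time ratio (same distance) = 85:46
Speed ratio = 46:85

46:85


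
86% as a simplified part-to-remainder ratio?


86% means 86 parts out of 100; remainder = 14
Part : remainder = 86:14
GCD = 2
= 43:7

43:7


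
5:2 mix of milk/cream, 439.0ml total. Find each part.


Total parts = 5 + 2 = 7
milk: 439.0 × 5/7 = 313.6ml
cream: 439.0 × 2/7 = 125.4ml
= 313.6ml and 125.4ml

313.6ml and 125.4ml


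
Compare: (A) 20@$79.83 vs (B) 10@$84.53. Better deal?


Deal A: $79.83/20 = $3.9915/unit
Deal B: $84.53/10 = $8.4530/unit
A is cheaper per unit
= Deal A

Deal A


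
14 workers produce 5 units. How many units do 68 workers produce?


Direct proportion: y/x = constant
k = 5/14 ≈ 0.3571
y₂ = k × 68 = 5 × 68 / 14 = 340/14
≈ 24.29

24.29


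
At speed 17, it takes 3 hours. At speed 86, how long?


Inverse proportion: x × y = constant
k = 17 × 3 = 51
y₂ = k / 86 = 51 / 86
= 0.59

0.59


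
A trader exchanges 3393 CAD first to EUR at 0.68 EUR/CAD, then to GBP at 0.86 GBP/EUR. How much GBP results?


Step 1: 3393 CAD × 0.68 = 2307.24 EUR
Step 2: 2307.24 EUR × 0.86 = 1984.23 GBP
Implied rate CAD→GBP = 0.68 × 0.86 = 0.5848
= 1984.23 GBP

1984.23 GBP


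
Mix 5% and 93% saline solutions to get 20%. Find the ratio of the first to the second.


Let x parts of 5% mix with y parts of 93%.
5x + 93y = 20(x + y)
5x + 93y = 20x + 20y
x(5 - 20) = y(20 - 93)
x/y = (93 - 20)/(20 - 5) = 73/15
Simplify: 73:15
= 73:15

73:15


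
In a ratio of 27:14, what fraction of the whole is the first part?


Total parts = 27 + 14 = 41
First part: 27/41 = 27/41
= 27/41

27/41


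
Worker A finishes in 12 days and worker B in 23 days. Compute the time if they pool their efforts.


Rate of A = 1/12 per day
Rate of B = 1/23 per day
Combined rate = 1/12 + 1/23 = 35/276 ≈ 0.1268 per day
Days = 1 / combined rate = 276/35
≈ 7.89 days

7.89 days


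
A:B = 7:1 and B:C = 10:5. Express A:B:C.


Match B: multiply A:B by 10 → 70:10
Multiply B:C by 1 → 10:5
Combined: 70:10:5
GCD = 5
= 14:2:1

14:2:1


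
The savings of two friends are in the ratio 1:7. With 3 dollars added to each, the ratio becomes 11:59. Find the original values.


Let A = 1k, B = 7k.
(1k + 3) / (7k + 3) = 11/59
Cross-multiply: 59(1k + 3) = 11(7k + 3)
59k + 177 = 77k + 33
59k - 77k = 33 - 177
-18k = -144
k = -144/-18 = 8
A = 1×8 = 8, B = 7×8 = 56
= A = 8, B = 56

A = 8, B = 56


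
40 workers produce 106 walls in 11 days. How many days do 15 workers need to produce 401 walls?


Days ∝ work / workers, so d₂ = d₁ × (m₁/m₂) × (w₂/w₁)
Workers factor (inverse): 40/15 ≈ 2.6667
Work factor (direct): 401/106 ≈ 3.7830
d₂ = 11 × 40/15 × 401/106 = (11 × 40 × 401) / (15 × 106) = 176440/1590
≈ 110.97 days

110.97 days


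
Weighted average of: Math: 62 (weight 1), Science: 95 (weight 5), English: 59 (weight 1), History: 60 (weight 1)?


Numerator = 62×1 + 95×5 + 59×1 + 60×1
= 62 + 475 + 59 + 60
= 656
Total weight = 8
Weighted avg = 656/8
= 82.00

82.00


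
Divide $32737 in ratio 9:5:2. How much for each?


Total parts = 9 + 5 + 2 = 16
Part 1: 32737 × 9/16 = 18414.56
Part 2: 32737 × 5/16 = 10230.31
Part 3: 32737 × 2/16 = 4092.13
= Part 1: $18414.56, Part 2: $10230.31, Part 3: $4092.13

Part 1: $18414.56, Part 2: $10230.31, Part 3: $4092.13


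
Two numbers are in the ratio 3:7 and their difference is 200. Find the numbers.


Let A = 3k, B = 7k.
7k - 3k = 200
4k = 200 → k = 200/4 = 50
A = 3×50 = 150, B = 7×50 = 350
= A = 150, B = 350

A = 150, B = 350


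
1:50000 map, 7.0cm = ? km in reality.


Real distance = map distance × scale
= 7.0cm × 50000
= 350000 cm = 3500.0 m
= 3.500 km

3.500 km


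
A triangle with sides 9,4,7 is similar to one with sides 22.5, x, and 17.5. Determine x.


Scale factor = 22.5/9 = 2.5
Missing side = 4 × 2.5
= 10.0

10.0


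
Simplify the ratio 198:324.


GCD(198, 324) = 18
198/18 : 324/18
= 11:18

11:18


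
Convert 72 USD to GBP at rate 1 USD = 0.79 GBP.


Amount × rate = 72 × 0.79
= 56.88 GBP

56.88 GBP


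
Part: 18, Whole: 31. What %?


Percentage = (part / whole) × 100
= (18 / 31) × 100
≈ 58.06%

58.06%


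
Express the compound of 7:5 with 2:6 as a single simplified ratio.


Compound ratio = (7×2) : (5×6)
= 14:30
GCD = 2
= 7:15

7:15


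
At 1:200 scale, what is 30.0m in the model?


Model size = real / scale
= 30.0 / 200
= 0.1500 m

0.1500 m


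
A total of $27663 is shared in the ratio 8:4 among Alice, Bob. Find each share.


Total parts = 8 + 4 = 12
Alice: 27663 × 8/12 = 18442.00
Bob: 27663 × 4/12 = 9221.00
= Alice: $18442.00, Bob: $9221.00

Alice: $18442.00, Bob: $9221.00


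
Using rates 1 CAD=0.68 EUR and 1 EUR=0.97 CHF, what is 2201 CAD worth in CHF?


Step 1: 2201 CAD × 0.68 = 1496.68 EUR
Step 2: 1496.68 EUR × 0.97 = 1451.78 CHF
Implied rate CAD→CHF = 0.68 × 0.97 = 0.6596
= 1451.78 CHF

1451.78 CHF


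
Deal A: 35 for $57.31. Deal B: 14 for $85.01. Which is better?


Deal A: $57.31/35 = $1.6374/unit
Deal B: $85.01/14 = $6.0721/unit
A is cheaper per unit
= Deal A

Deal A


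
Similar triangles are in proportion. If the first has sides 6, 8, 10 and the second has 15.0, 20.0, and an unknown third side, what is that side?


Scale factor = 15.0/6 = 2.5
Missing side = 10 × 2.5
= 25.0

25.0


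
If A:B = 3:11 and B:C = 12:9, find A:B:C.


Match B: multiply A:B by 12 → 36:132
Multiply B:C by 11 → 132:99
Combined: 36:132:99
GCD = 3
= 12:44:33

12:44:33


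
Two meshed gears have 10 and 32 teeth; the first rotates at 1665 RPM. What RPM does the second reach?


Gear ratio = 10:32 = 5:16
RPM_B = RPM_A × (teeth_A / teeth_B)
= 1665 × (10/32)
= 520.3 RPM

520.3 RPM


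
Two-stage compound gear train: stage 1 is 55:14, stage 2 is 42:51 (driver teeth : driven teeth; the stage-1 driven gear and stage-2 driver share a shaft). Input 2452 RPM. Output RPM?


Stage 1: RPM_B = RPM_A × t_A/t_B = 2452 × 55/14 = 134860/14 ≈ 9632.86
B and C share a shaft → RPM_C = RPM_B
Stage 2: RPM_D = RPM_C × t_C/t_D = RPM_A × (t_A×t_C)/(t_B×t_D)
Overall ratio = (55×42)/(14×51) = 2310/714
RPM_D = 2452 × 2310/714 = 5664120/714
≈ 7932.94 RPM

7932.94 RPM


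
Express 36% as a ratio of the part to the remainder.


36% means 36 parts out of 100; remainder = 64
Part : remainder = 36:64
GCD = 4
= 9:16

9:16


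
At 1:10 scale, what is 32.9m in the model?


Model size = real / scale
= 32.9 / 10
= 3.2900 m

3.2900 m


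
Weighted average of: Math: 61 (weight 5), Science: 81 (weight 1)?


Numerator = 61×5 + 81×1
= 305 + 81
= 386
Total weight = 6
Weighted avg = 386/6
= 64.33

64.33


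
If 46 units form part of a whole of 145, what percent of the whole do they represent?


Percentage = (part / whole) × 100
= (46 / 145) × 100
≈ 31.72%

31.72%


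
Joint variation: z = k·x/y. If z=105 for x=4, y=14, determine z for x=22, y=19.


z = k·x/y
Solve for k using the known point: k = z·y/x = 105×14/4 = 1470/4 = 367.5000
Now evaluate at x=22, y=19:
z = k × 22 / 19 = (1470 × 22) / (4 × 19) = 32340/76
≈ 425.5263

425.5263


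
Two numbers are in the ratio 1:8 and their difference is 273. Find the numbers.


Let A = 1k, B = 8k.
8k - 1k = 273
7k = 273 → k = 273/7 = 39
A = 1×39 = 39, B = 8×39 = 312
= A = 39, B = 312

A = 39, B = 312


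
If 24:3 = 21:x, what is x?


Cross multiply: 24 × x = 3 × 21
24x = 63
x = 63 / 24
= 2.63

2.63


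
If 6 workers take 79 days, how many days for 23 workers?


Inverse proportion: x × y = constant
k = 6 × 79 = 474
y₂ = k / 23 = 474 / 23
= 20.61

20.61


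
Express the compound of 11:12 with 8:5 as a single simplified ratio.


Compound ratio = (11×8) : (12×5)
= 88:60
GCD = 4
= 22:15

22:15


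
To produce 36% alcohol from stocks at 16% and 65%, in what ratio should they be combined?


Let x parts of 16% mix with y parts of 65%.
16x + 65y = 36(x + y)
16x + 65y = 36x + 36y
x(16 - 36) = y(36 - 65)
x/y = (65 - 36)/(36 - 16) = 29/20
Simplify: 29:20
= 29:20

29:20


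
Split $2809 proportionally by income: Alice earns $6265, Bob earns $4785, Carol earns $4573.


Total income = 6265 + 4785 + 4573 = $15623
Alice: $2809 × 6265/15623 = $1126.44
Bob: $2809 × 4785/15623 = $860.34
Carol: $2809 × 4573/15623 = $822.22
= Alice: $1126.44, Bob: $860.34, Carol: $822.22

Alice: $1126.44, Bob: $860.34, Carol: $822.22


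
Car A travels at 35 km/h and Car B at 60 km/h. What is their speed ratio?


Ratio = 35:60
GCD = 5
Simplified = 7:12
Time ratio (same distance) = 12:7
Speed ratio = 7:12

7:12


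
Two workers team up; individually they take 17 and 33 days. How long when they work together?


Rate of A = 1/17 per day
Rate of B = 1/33 per day
Combined rate = 1/17 + 1/33 = 50/561 ≈ 0.0891 per day
Days = 1 / combined rate = 561/50
= 11.22 days

11.22 days


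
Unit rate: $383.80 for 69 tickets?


Unit rate = total / quantity
= 383.80 / 69
= $5.56 per unit

$5.56 per unit


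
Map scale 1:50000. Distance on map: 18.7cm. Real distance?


Real distance = map distance × scale
= 18.7cm × 50000
= 935000 cm = 9350.0 m
= 9.350 km

9.350 km


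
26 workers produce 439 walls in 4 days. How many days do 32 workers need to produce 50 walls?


Days ∝ work / workers, so d₂ = d₁ × (m₁/m₂) × (w₂/w₁)
Workers factor (inverse): 26/32 = 0.8125
Work factor (direct): 50/439 ≈ 0.1139
d₂ = 4 × 26/32 × 50/439 = (4 × 26 × 50) / (32 × 439) = 5200/14048
≈ 0.37 days

0.37 days


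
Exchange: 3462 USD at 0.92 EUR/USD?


Amount × rate = 3462 × 0.92
= 3185.04 EUR

3185.04 EUR


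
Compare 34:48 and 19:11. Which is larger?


34/48 = 0.7083
19/11 = 1.7273
0.7083 < 1.7273, so 34:48 is less
= 19:11

19:11


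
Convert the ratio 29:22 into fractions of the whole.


Total parts = 29 + 22 = 51
First part: 29/51 = 29/51
Second part: 22/51 = 22/51
= 29/51 and 22/51

29/51 and 22/51


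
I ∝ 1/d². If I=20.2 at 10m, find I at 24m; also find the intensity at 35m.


I₁d₁² = I₂d₂²
I at 24m = 20.2 × (10/24)² = 20.2 × 100/576 = 2020/576 ≈ 3.5069
I at 35m = 20.2 × (10/35)² = 20.2 × 100/1225 = 2020/1225 ≈ 1.6490
= 3.5069 and 1.6490

3.5069 and 1.6490


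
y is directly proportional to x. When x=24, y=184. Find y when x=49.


Direct proportion: y/x = constant
k = 184/24 ≈ 7.6667
y₂ = k × 49 = 184 × 49 / 24 = 9016/24
≈ 375.67

375.67


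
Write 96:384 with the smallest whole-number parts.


GCD(96, 384) = 96
96/96 : 384/96
= 1:4

1:4


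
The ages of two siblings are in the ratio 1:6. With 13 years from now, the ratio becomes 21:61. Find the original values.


Let A = 1k, B = 6k.
(1k + 13) / (6k + 13) = 21/61
Cross-multiply: 61(1k + 13) = 21(6k + 13)
61k + 793 = 126k + 273
61k - 126k = 273 - 793
-65k = -520
k = -520/-65 = 8
A = 1×8 = 8, B = 6×8 = 48
= A = 8, B = 48

A = 8, B = 48


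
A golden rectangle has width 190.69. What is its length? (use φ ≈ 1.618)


φ = (1 + √5) / 2 ≈ 1.618
Length = width × φ = 190.69 × 1.618 = 308.53642
≈ 308.54

308.54


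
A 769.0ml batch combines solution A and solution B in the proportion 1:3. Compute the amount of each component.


Total parts = 1 + 3 = 4
solution A: 769.0 × 1/4 = 192.3ml
solution B: 769.0 × 3/4 = 576.8ml
= 192.3ml and 576.8ml

192.3ml and 576.8ml


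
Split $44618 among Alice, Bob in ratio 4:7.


Total parts = 4 + 7 = 11
Alice: 44618 × 4/11 = 16224.73
Bob: 44618 × 7/11 = 28393.27
= Alice: $16224.73, Bob: $28393.27

Alice: $16224.73, Bob: $28393.27


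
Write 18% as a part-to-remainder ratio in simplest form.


18% means 18 parts out of 100; remainder = 82
Part : remainder = 18:82
GCD = 2
= 9:41

9:41


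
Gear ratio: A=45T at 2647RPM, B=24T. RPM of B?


Gear ratio = 45:24 = 15:8
RPM_B = RPM_A × (teeth_A / teeth_B)
= 2647 × (45/24)
= 4963.1 RPM

4963.1 RPM


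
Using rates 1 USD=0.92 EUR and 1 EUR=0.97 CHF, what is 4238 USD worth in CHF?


Step 1: 4238 USD × 0.92 = 3898.96 EUR
Step 2: 3898.96 EUR × 0.97 = 3781.99 CHF
Implied rate USD→CHF = 0.92 × 0.97 = 0.8924
= 3781.99 CHF

3781.99 CHF


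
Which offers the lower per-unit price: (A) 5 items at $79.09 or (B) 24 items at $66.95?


Deal A: $79.09/5 = $15.8180/unit
Deal B: $66.95/24 = $2.7896/unit
B is cheaper per unit
= Deal B

Deal B


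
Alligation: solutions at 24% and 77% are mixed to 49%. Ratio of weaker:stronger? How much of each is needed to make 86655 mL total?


Let x parts of 24% mix with y parts of 77%.
24x + 77y = 49(x + y)
24x + 77y = 49x + 49y
x(24 - 49) = y(49 - 77)
x/y = (77 - 49)/(49 - 24) = 28/25
Simplify: 28:25
Total parts = 53; one part = 86655/53 = 1635.00 mL
24% solution: 28×1635.00 = 45780.00 mL
77% solution: 25×1635.00 = 40875.00 mL
= ratio 28:25; 45780.00 mL and 40875.00 mL

ratio 28:25; 45780.00 mL and 40875.00 mL


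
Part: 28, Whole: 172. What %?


Percentage = (part / whole) × 100
= (28 / 172) × 100
≈ 16.28%

16.28%


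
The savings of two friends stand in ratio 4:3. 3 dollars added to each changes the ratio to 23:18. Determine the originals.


Let A = 4k, B = 3k.
(4k + 3) / (3k + 3) = 23/18
Cross-multiply: 18(4k + 3) = 23(3k + 3)
72k + 54 = 69k + 69
72k - 69k = 69 - 54
3k = 15
k = 15/3 = 5
A = 4×5 = 20, B = 3×5 = 15
= A = 20, B = 15

A = 20, B = 15


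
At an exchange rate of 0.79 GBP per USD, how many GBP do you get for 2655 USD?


Amount × rate = 2655 × 0.79
= 2097.45 GBP

2097.45 GBP


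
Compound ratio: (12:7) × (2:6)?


Compound ratio = (12×2) : (7×6)
= 24:42
GCD = 6
= 4:7

4:7


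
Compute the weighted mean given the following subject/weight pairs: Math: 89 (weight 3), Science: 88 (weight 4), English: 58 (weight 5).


Numerator = 89×3 + 88×4 + 58×5
= 267 + 352 + 290
= 909
Total weight = 12
Weighted avg = 909/12
= 75.75

75.75


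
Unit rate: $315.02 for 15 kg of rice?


Unit rate = total / quantity
= 315.02 / 15
= $21.00 per unit

$21.00 per unit


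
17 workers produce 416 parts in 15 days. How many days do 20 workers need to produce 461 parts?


Days ∝ work / workers, so d₂ = d₁ × (m₁/m₂) × (w₂/w₁)
Workers factor (inverse): 17/20 = 0.8500
Work factor (direct): 461/416 ≈ 1.1082
d₂ = 15 × 17/20 × 461/416 = (15 × 17 × 461) / (20 × 416) = 117555/8320
≈ 14.13 days

14.13 days


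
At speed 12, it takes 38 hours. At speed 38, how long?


Inverse proportion: x × y = constant
k = 12 × 38 = 456
y₂ = k / 38 = 456 / 38
= 12.00

12.00


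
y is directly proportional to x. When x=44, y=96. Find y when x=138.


Direct proportion: y/x = constant
k = 96/44 ≈ 2.1818
y₂ = k × 138 = 96 × 138 / 44 = 13248/44
≈ 301.09

301.09


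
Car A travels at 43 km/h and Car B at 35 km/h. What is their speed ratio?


Ratio = 43:35
GCD = 1
Simplified = 43:35
Time ratio (same distance) = 35:43
Speed ratio = 43:35

43:35


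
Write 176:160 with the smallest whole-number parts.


GCD(176, 160) = 16
176/16 : 160/16
= 11:10

11:10


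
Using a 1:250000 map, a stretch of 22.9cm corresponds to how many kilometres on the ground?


Real distance = map distance × scale
= 22.9cm × 250000
= 5725000 cm = 57250.0 m
= 57.250 km

57.250 km


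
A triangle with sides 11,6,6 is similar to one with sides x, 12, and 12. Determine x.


Scale factor = 12/6 = 2
Missing side = 11 × 2
= 22.0

22.0


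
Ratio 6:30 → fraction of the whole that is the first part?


Total parts = 6 + 30 = 36
First part: 6/36 = 1/6
= 1/6

1/6


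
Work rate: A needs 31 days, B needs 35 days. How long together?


Rate of A = 1/31 per day
Rate of B = 1/35 per day
Combined rate = 1/31 + 1/35 = 66/1085 ≈ 0.0608 per day
Days = 1 / combined rate = 1085/66
≈ 16.44 days

16.44 days


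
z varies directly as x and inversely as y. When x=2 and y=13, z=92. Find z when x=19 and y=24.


z = k·x/y
Solve for k using the known point: k = z·y/x = 92×13/2 = 1196/2 = 598.0000
Now evaluate at x=19, y=24:
z = k × 19 / 24 = (1196 × 19) / (2 × 24) = 22724/48
≈ 473.4167

473.4167


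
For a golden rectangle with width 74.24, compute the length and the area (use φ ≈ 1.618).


φ = (1 + √5) / 2 ≈ 1.618
Length = width × φ = 74.24 × 1.618 = 120.12032
≈ 120.12
Area = width × length = 74.24 × 120.12032 = 8917.7325568 ≈ 8917.73
= Length: 120.12, Area: 8917.73

Length: 120.12, Area: 8917.73


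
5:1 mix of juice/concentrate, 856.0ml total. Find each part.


Total parts = 5 + 1 = 6
juice: 856.0 × 5/6 = 713.3ml
concentrate: 856.0 × 1/6 = 142.7ml
= 713.3ml and 142.7ml

713.3ml and 142.7ml


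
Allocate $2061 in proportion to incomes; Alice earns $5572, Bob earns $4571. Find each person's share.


Total income = 5572 + 4571 = $10143
Alice: $2061 × 5572/10143 = $1132.20
Bob: $2061 × 4571/10143 = $928.80
= Alice: $1132.20, Bob: $928.80

Alice: $1132.20, Bob: $928.80


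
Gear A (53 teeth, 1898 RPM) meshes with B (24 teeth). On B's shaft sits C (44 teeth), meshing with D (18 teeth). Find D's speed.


Stage 1: RPM_B = RPM_A × t_A/t_B = 1898 × 53/24 = 100594/24 ≈ 4191.42
B and C share a shaft → RPM_C = RPM_B
Stage 2: RPM_D = RPM_C × t_C/t_D = RPM_A × (t_A×t_C)/(t_B×t_D)
Overall ratio = (53×44)/(24×18) = 2332/432
RPM_D = 1898 × 2332/432 = 4426136/432
≈ 10245.69 RPM

10245.69 RPM


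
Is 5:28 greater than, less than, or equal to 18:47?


5/28 = 0.1786
18/47 = 0.3830
0.1786 < 0.3830, so 5:28 is less
= less than

less than


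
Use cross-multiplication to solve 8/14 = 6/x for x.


Cross multiply: 8 × x = 14 × 6
8x = 84
x = 84 / 8
= 10.50

10.50


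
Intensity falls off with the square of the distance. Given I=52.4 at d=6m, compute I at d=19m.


I₁d₁² = I₂d₂²
I₂ = I₁ × (d₁/d₂)²
= 52.4 × (6/19)²
= 52.4 × 36/361
= 1886.4/361
≈ 5.2255

5.2255


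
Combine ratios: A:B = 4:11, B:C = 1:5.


Match B: multiply A:B by 1 → 4:11
Multiply B:C by 11 → 11:55
Combined: 4:11:55
GCD = 1
= 4:11:55

4:11:55


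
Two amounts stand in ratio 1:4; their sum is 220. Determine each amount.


Let A = 1k, B = 4k.
1k + 4k = 220
5k = 220 → k = 220/5 = 44
A = 1×44 = 44, B = 4×44 = 176
= A = 44, B = 176

A = 44, B = 176


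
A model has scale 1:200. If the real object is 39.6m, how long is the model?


Model size = real / scale
= 39.6 / 200
= 0.1980 m

0.1980 m


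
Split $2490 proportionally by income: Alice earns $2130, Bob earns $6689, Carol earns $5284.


Total income = 2130 + 6689 + 5284 = $14103
Alice: $2490 × 2130/14103 = $376.07
Bob: $2490 × 6689/14103 = $1181.00
Carol: $2490 × 5284/14103 = $932.93
= Alice: $376.07, Bob: $1181.00, Carol: $932.93

Alice: $376.07, Bob: $1181.00, Carol: $932.93


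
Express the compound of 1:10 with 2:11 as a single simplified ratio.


Compound ratio = (1×2) : (10×11)
= 2:110
GCD = 2
= 1:55

1:55


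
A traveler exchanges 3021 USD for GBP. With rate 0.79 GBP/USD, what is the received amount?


Amount × rate = 3021 × 0.79
= 2386.59 GBP

2386.59 GBP


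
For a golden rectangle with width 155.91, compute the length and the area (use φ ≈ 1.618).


φ = (1 + √5) / 2 ≈ 1.618
Length = width × φ = 155.91 × 1.618 = 252.26238
≈ 252.26
Area = width × length = 155.91 × 252.26238 = 39330.2276658 ≈ 39330.23
= Length: 252.26, Area: 39330.23

Length: 252.26, Area: 39330.23


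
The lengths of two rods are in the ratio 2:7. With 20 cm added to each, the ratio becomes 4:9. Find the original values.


Let A = 2k, B = 7k.
(2k + 20) / (7k + 20) = 4/9
Cross-multiply: 9(2k + 20) = 4(7k + 20)
18k + 180 = 28k + 80
18k - 28k = 80 - 180
-10k = -100
k = -100/-10 = 10
A = 2×10 = 20, B = 7×10 = 70
= A = 20, B = 70

A = 20, B = 70


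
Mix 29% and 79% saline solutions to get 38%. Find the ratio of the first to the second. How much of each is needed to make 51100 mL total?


Let x parts of 29% mix with y parts of 79%.
29x + 79y = 38(x + y)
29x + 79y = 38x + 38y
x(29 - 38) = y(38 - 79)
x/y = (79 - 38)/(38 - 29) = 41/9
Simplify: 41:9
Total parts = 50; one part = 51100/50 = 1022.00 mL
29% solution: 41×1022.00 = 41902.00 mL
79% solution: 9×1022.00 = 9198.00 mL
= ratio 41:9; 41902.00 mL and 9198.00 mL

ratio 41:9; 41902.00 mL and 9198.00 mL


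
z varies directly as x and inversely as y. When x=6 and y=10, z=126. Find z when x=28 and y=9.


z = k·x/y
Solve for k using the known point: k = z·y/x = 126×10/6 = 1260/6 = 210.0000
Now evaluate at x=28, y=9:
z = k × 28 / 9 = (1260 × 28) / (6 × 9) = 35280/54
≈ 653.3333

653.3333


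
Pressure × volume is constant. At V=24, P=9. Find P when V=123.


Inverse proportion: x × y = constant
k = 24 × 9 = 216
y₂ = k / 123 = 216 / 123
= 1.76

1.76


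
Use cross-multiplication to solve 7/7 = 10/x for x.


Cross multiply: 7 × x = 7 × 10
7x = 70
x = 70 / 7
= 10.00

10.00


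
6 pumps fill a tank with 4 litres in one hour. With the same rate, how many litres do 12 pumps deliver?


Direct proportion: y/x = constant
k = 4/6 ≈ 0.6667
y₂ = k × 12 = 4 × 12 / 6 = 48/6
= 8.00

8.00


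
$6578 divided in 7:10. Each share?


Total parts = 7 + 10 = 17
Part 1: 6578 × 7/17 = 2708.59
Part 2: 6578 × 10/17 = 3869.41
= Part 1: $2708.59, Part 2: $3869.41

Part 1: $2708.59, Part 2: $3869.41


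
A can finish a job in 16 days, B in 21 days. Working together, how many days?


Rate of A = 1/16 per day
Rate of B = 1/21 per day
Combined rate = 1/16 + 1/21 = 37/336 ≈ 0.1101 per day
Days = 1 / combined rate = 336/37
≈ 9.08 days

9.08 days


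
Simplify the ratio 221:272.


GCD(221, 272) = 17
221/17 : 272/17
= 13:16

13:16


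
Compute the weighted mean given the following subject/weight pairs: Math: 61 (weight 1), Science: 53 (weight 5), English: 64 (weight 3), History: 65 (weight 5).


Numerator = 61×1 + 53×5 + 64×3 + 65×5
= 61 + 265 + 192 + 325
= 843
Total weight = 14
Weighted avg = 843/14
= 60.21

60.21


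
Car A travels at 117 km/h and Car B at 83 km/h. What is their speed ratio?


Ratio = 117:83
GCD = 1
Simplified = 117:83
Time ratio (same distance) = 83:117
Speed ratio = 117:83

117:83


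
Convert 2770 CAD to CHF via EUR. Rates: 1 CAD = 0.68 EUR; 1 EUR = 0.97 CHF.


Step 1: 2770 CAD × 0.68 = 1883.60 EUR
Step 2: 1883.60 EUR × 0.97 = 1827.09 CHF
Implied rate CAD→CHF = 0.68 × 0.97 = 0.6596
= 1827.09 CHF

1827.09 CHF


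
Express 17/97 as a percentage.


Percentage = (part / whole) × 100
= (17 / 97) × 100
≈ 17.53%

17.53%


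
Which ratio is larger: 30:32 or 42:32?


30/32 = 0.9375
42/32 = 1.3125
0.9375 < 1.3125, so 30:32 is less
= 42:32

42:32


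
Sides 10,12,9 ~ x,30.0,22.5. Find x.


Scale factor = 30.0/12 = 2.5
Missing side = 10 × 2.5
= 25.0

25.0


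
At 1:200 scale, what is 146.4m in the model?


Model size = real / scale
= 146.4 / 200
= 0.7320 m

0.7320 m


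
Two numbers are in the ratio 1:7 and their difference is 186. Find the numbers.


Let A = 1k, B = 7k.
7k - 1k = 186
6k = 186 → k = 186/6 = 31
A = 1×31 = 31, B = 7×31 = 217
= A = 31, B = 217

A = 31, B = 217


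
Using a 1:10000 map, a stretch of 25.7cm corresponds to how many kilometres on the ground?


Real distance = map distance × scale
= 25.7cm × 10000
= 257000 cm = 2570.0 m
= 2.570 km

2.570 km


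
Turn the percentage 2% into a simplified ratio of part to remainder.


2% means 2 parts out of 100; remainder = 98
Part : remainder = 2:98
GCD = 2
= 1:49

1:49


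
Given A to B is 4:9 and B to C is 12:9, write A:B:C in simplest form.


Match B: multiply A:B by 12 → 48:108
Multiply B:C by 9 → 108:81
Combined: 48:108:81
GCD = 3
= 16:36:27

16:36:27


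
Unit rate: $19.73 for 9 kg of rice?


Unit rate = total / quantity
= 19.73 / 9
= $2.19 per unit

$2.19 per unit


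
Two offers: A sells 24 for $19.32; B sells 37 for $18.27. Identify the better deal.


Deal A: $19.32/24 = $0.8050/unit
Deal B: $18.27/37 = $0.4938/unit
B is cheaper per unit
= Deal B

Deal B


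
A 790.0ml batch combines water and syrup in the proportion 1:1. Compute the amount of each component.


Total parts = 1 + 1 = 2
water: 790.0 × 1/2 = 395.0ml
syrup: 790.0 × 1/2 = 395.0ml
= 395.0ml and 395.0ml

395.0ml and 395.0ml


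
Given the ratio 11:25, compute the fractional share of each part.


Total parts = 11 + 25 = 36
First part: 11/36 = 11/36
Second part: 25/36 = 25/36
= 11/36 and 25/36

11/36 and 25/36


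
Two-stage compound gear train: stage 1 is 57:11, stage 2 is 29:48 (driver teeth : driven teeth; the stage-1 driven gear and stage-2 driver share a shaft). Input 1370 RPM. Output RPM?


Stage 1: RPM_B = RPM_A × t_A/t_B = 1370 × 57/11 = 78090/11 ≈ 7099.09
B and C share a shaft → RPM_C = RPM_B
Stage 2: RPM_D = RPM_C × t_C/t_D = RPM_A × (t_A×t_C)/(t_B×t_D)
Overall ratio = (57×29)/(11×48) = 1653/528
RPM_D = 1370 × 1653/528 = 2264610/528
≈ 4289.03 RPM

4289.03 RPM


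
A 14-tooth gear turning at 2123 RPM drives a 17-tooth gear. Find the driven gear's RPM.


Gear ratio = 14:17 = 14:17
RPM_B = RPM_A × (teeth_A / teeth_B)
= 2123 × (14/17)
= 1748.4 RPM

1748.4 RPM


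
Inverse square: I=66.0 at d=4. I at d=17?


I₁d₁² = I₂d₂²
I₂ = I₁ × (d₁/d₂)²
= 66.0 × (4/17)²
= 66.0 × 16/289
= 1056/289
≈ 3.6540

3.6540
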